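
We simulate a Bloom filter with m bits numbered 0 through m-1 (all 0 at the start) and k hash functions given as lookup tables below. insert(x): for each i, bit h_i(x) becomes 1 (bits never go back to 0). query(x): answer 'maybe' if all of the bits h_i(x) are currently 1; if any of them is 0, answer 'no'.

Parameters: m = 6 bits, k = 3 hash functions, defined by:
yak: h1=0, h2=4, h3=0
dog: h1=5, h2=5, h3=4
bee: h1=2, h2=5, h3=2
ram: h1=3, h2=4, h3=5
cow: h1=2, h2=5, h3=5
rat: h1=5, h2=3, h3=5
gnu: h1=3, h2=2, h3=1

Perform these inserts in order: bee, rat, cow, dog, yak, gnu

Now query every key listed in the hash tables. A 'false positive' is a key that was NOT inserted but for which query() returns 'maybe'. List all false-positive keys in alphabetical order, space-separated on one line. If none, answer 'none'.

Answer: ram

Derivation:
Start: bits=000000
After insert 'bee': sets bits 2 5 -> bits=001001
After insert 'rat': sets bits 3 5 -> bits=001101
After insert 'cow': sets bits 2 5 -> bits=001101
After insert 'dog': sets bits 4 5 -> bits=001111
After insert 'yak': sets bits 0 4 -> bits=101111
After insert 'gnu': sets bits 1 2 3 -> bits=111111
Not inserted: ram — query each against bits=111111:
query ram: checks bit3=1, bit4=1, bit5=1 (all 1) -> maybe => FALSE POSITIVE
False positives (alphabetical): ram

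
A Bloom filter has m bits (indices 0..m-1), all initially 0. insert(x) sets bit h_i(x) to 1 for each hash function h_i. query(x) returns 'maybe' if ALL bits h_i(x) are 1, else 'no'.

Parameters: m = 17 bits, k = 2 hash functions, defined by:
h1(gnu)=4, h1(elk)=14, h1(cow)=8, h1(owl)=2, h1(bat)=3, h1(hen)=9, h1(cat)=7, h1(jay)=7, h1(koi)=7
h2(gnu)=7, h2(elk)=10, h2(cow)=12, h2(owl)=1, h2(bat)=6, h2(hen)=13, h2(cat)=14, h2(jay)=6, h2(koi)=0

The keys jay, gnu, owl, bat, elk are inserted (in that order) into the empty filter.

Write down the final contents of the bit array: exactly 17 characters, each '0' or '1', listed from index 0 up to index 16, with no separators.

Answer: 01111011001000100

Derivation:
Start: bits=00000000000000000
After insert 'jay': sets bits 6 7 -> bits=00000011000000000
After insert 'gnu': sets bits 4 7 -> bits=00001011000000000
After insert 'owl': sets bits 1 2 -> bits=01101011000000000
After insert 'bat': sets bits 3 6 -> bits=01111011000000000
After insert 'elk': sets bits 10 14 -> bits=01111011001000100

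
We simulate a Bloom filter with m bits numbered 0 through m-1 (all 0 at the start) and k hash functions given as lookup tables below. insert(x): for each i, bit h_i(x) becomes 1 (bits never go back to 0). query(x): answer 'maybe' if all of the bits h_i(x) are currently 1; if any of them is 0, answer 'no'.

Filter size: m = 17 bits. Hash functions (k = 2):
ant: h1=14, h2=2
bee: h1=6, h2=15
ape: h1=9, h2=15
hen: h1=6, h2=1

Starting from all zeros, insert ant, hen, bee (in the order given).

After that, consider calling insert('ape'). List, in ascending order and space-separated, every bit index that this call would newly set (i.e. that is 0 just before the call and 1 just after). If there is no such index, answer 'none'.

Answer: 9

Derivation:
Start: bits=00000000000000000
After insert 'ant': sets bits 2 14 -> bits=00100000000000100
After insert 'hen': sets bits 1 6 -> bits=01100010000000100
After insert 'bee': sets bits 6 15 -> bits=01100010000000110
insert 'ape' would touch bits 9 15; currently bit9=0, bit15=1
Bits that are 0 among those (would change 0->1): 9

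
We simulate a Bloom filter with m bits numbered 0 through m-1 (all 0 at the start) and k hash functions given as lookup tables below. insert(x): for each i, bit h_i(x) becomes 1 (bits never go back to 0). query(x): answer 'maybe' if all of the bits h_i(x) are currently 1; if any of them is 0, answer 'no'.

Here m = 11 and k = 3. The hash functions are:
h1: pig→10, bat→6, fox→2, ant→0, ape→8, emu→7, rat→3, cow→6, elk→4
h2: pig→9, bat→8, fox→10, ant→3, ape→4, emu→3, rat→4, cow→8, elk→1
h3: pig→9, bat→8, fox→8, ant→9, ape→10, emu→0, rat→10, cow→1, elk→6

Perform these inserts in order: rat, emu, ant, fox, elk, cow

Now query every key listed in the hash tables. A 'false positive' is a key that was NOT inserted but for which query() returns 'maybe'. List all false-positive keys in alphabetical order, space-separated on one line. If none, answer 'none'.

Start: bits=00000000000
After insert 'rat': sets bits 3 4 10 -> bits=00011000001
After insert 'emu': sets bits 0 3 7 -> bits=10011001001
After insert 'ant': sets bits 0 3 9 -> bits=10011001011
After insert 'fox': sets bits 2 8 10 -> bits=10111001111
After insert 'elk': sets bits 1 4 6 -> bits=11111011111
After insert 'cow': sets bits 1 6 8 -> bits=11111011111
Not inserted: ape bat pig — query each against bits=11111011111:
query ape: checks bit4=1, bit8=1, bit10=1 (all 1) -> maybe => FALSE POSITIVE
query bat: checks bit6=1, bit8=1 (all 1) -> maybe => FALSE POSITIVE
query pig: checks bit9=1, bit10=1 (all 1) -> maybe => FALSE POSITIVE
False positives (alphabetical): ape bat pig

Answer: ape bat pig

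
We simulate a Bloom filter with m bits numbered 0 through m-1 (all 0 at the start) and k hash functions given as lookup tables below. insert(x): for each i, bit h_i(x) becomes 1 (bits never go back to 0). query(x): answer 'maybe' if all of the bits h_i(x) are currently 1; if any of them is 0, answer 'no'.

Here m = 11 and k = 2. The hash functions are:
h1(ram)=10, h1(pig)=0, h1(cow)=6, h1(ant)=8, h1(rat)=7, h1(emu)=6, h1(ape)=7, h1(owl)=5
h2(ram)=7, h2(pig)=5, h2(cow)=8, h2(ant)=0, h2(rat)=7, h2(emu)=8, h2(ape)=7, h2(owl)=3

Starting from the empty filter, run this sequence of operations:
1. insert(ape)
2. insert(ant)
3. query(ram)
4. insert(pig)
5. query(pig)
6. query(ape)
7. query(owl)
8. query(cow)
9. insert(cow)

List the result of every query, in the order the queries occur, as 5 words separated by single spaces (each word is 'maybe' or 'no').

Answer: no maybe maybe no no

Derivation:
Start: bits=00000000000
Op 1: insert ape -> sets bits 7 -> bits=00000001000
Op 2: insert ant -> sets bits 0 8 -> bits=10000001100
Op 3: query ram -> checks bit7=1, bit10=0 (has a 0) -> no
Op 4: insert pig -> sets bits 0 5 -> bits=10000101100
Op 5: query pig -> checks bit0=1, bit5=1 (all 1) -> maybe
Op 6: query ape -> checks bit7=1 (all 1) -> maybe
Op 7: query owl -> checks bit3=0, bit5=1 (has a 0) -> no
Op 8: query cow -> checks bit6=0, bit8=1 (has a 0) -> no
Op 9: insert cow -> sets bits 6 8 -> bits=10000111100
Query results in order: no maybe maybe no no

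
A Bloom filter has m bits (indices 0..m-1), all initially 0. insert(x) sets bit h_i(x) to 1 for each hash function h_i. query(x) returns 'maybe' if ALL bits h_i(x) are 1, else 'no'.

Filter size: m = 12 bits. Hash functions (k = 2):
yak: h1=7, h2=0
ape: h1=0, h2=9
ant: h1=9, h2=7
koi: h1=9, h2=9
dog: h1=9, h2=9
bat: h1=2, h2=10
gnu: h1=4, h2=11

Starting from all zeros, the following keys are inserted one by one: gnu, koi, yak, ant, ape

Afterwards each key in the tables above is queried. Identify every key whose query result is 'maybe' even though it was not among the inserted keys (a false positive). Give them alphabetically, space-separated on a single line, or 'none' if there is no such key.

Answer: dog

Derivation:
Start: bits=000000000000
After insert 'gnu': sets bits 4 11 -> bits=000010000001
After insert 'koi': sets bits 9 -> bits=000010000101
After insert 'yak': sets bits 0 7 -> bits=100010010101
After insert 'ant': sets bits 7 9 -> bits=100010010101
After insert 'ape': sets bits 0 9 -> bits=100010010101
Not inserted: bat dog — query each against bits=100010010101:
query bat: checks bit2=0, bit10=0 (has a 0) -> no => not a false positive
query dog: checks bit9=1 (all 1) -> maybe => FALSE POSITIVE
False positives (alphabetical): dog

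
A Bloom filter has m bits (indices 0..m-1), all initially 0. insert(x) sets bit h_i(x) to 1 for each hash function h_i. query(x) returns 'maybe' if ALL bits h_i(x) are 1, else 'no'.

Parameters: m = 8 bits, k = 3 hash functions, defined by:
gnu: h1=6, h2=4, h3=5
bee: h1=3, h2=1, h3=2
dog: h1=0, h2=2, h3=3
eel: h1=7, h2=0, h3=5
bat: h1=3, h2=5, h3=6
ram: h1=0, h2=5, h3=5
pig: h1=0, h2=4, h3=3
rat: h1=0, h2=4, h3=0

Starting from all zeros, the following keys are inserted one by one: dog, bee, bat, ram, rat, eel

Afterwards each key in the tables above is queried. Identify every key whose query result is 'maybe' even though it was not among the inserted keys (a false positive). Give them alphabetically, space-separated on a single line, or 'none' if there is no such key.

Start: bits=00000000
After insert 'dog': sets bits 0 2 3 -> bits=10110000
After insert 'bee': sets bits 1 2 3 -> bits=11110000
After insert 'bat': sets bits 3 5 6 -> bits=11110110
After insert 'ram': sets bits 0 5 -> bits=11110110
After insert 'rat': sets bits 0 4 -> bits=11111110
After insert 'eel': sets bits 0 5 7 -> bits=11111111
Not inserted: gnu pig — query each against bits=11111111:
query gnu: checks bit4=1, bit5=1, bit6=1 (all 1) -> maybe => FALSE POSITIVE
query pig: checks bit0=1, bit3=1, bit4=1 (all 1) -> maybe => FALSE POSITIVE
False positives (alphabetical): gnu pig

Answer: gnu pig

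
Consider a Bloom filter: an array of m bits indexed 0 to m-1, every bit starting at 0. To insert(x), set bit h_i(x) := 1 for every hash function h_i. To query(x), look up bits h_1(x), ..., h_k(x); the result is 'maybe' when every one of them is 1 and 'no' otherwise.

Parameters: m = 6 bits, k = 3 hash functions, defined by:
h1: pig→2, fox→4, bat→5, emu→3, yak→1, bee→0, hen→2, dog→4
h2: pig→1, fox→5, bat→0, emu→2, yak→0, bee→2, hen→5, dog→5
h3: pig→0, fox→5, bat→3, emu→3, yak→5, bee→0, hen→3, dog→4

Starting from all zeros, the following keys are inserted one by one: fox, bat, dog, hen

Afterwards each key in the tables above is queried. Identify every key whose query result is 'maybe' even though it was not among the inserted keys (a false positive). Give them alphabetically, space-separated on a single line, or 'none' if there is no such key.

Start: bits=000000
After insert 'fox': sets bits 4 5 -> bits=000011
After insert 'bat': sets bits 0 3 5 -> bits=100111
After insert 'dog': sets bits 4 5 -> bits=100111
After insert 'hen': sets bits 2 3 5 -> bits=101111
Not inserted: bee emu pig yak — query each against bits=101111:
query bee: checks bit0=1, bit2=1 (all 1) -> maybe => FALSE POSITIVE
query emu: checks bit2=1, bit3=1 (all 1) -> maybe => FALSE POSITIVE
query pig: checks bit0=1, bit1=0, bit2=1 (has a 0) -> no => not a false positive
query yak: checks bit0=1, bit1=0, bit5=1 (has a 0) -> no => not a false positive
False positives (alphabetical): bee emu

Answer: bee emu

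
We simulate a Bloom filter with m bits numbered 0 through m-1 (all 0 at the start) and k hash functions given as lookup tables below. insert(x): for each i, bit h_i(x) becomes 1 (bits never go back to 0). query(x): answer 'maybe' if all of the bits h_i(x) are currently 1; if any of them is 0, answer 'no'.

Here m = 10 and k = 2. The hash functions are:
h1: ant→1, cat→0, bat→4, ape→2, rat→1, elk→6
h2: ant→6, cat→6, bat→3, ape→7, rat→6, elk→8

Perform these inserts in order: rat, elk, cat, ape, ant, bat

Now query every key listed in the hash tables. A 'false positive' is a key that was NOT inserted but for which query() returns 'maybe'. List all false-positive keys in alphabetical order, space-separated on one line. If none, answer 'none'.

Answer: none

Derivation:
Start: bits=0000000000
After insert 'rat': sets bits 1 6 -> bits=0100001000
After insert 'elk': sets bits 6 8 -> bits=0100001010
After insert 'cat': sets bits 0 6 -> bits=1100001010
After insert 'ape': sets bits 2 7 -> bits=1110001110
After insert 'ant': sets bits 1 6 -> bits=1110001110
After insert 'bat': sets bits 3 4 -> bits=1111101110
Not inserted: (none) — query each against bits=1111101110:
False positives (alphabetical): none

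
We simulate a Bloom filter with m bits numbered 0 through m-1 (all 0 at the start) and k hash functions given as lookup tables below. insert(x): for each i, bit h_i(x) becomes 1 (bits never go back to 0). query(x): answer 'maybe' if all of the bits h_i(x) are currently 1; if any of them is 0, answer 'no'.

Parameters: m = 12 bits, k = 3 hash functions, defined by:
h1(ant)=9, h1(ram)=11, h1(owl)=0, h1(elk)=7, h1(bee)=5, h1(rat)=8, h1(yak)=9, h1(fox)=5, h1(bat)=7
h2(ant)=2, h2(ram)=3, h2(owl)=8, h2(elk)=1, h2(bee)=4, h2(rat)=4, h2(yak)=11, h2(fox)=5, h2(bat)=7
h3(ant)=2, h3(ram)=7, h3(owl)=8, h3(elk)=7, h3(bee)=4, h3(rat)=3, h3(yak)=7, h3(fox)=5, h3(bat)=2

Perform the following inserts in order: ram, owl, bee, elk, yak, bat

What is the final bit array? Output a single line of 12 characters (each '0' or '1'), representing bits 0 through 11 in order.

Start: bits=000000000000
After insert 'ram': sets bits 3 7 11 -> bits=000100010001
After insert 'owl': sets bits 0 8 -> bits=100100011001
After insert 'bee': sets bits 4 5 -> bits=100111011001
After insert 'elk': sets bits 1 7 -> bits=110111011001
After insert 'yak': sets bits 7 9 11 -> bits=110111011101
After insert 'bat': sets bits 2 7 -> bits=111111011101

Answer: 111111011101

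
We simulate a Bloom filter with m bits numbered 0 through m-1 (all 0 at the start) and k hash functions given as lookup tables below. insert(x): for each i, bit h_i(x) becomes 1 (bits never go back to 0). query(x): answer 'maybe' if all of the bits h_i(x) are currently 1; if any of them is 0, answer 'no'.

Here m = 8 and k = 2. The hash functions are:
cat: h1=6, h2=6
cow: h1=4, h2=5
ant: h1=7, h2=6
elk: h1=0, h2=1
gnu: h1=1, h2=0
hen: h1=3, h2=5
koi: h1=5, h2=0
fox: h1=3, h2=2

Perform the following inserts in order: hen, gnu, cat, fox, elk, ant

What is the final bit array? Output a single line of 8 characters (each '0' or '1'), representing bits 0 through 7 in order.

Start: bits=00000000
After insert 'hen': sets bits 3 5 -> bits=00010100
After insert 'gnu': sets bits 0 1 -> bits=11010100
After insert 'cat': sets bits 6 -> bits=11010110
After insert 'fox': sets bits 2 3 -> bits=11110110
After insert 'elk': sets bits 0 1 -> bits=11110110
After insert 'ant': sets bits 6 7 -> bits=11110111

Answer: 11110111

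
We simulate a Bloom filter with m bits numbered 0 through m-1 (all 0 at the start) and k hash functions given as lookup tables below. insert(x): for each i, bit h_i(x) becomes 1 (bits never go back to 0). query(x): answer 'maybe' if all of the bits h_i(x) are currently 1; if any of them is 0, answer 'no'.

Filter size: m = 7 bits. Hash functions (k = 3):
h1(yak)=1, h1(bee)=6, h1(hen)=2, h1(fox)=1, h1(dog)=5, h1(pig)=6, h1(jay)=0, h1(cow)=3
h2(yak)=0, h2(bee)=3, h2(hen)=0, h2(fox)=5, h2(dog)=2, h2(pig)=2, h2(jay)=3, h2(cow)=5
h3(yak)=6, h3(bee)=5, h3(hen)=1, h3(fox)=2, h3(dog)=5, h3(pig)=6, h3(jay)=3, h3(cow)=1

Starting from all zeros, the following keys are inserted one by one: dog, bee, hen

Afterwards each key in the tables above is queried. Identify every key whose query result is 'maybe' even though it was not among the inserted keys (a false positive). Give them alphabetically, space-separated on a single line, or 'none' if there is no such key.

Answer: cow fox jay pig yak

Derivation:
Start: bits=0000000
After insert 'dog': sets bits 2 5 -> bits=0010010
After insert 'bee': sets bits 3 5 6 -> bits=0011011
After insert 'hen': sets bits 0 1 2 -> bits=1111011
Not inserted: cow fox jay pig yak — query each against bits=1111011:
query cow: checks bit1=1, bit3=1, bit5=1 (all 1) -> maybe => FALSE POSITIVE
query fox: checks bit1=1, bit2=1, bit5=1 (all 1) -> maybe => FALSE POSITIVE
query jay: checks bit0=1, bit3=1 (all 1) -> maybe => FALSE POSITIVE
query pig: checks bit2=1, bit6=1 (all 1) -> maybe => FALSE POSITIVE
query yak: checks bit0=1, bit1=1, bit6=1 (all 1) -> maybe => FALSE POSITIVE
False positives (alphabetical): cow fox jay pig yak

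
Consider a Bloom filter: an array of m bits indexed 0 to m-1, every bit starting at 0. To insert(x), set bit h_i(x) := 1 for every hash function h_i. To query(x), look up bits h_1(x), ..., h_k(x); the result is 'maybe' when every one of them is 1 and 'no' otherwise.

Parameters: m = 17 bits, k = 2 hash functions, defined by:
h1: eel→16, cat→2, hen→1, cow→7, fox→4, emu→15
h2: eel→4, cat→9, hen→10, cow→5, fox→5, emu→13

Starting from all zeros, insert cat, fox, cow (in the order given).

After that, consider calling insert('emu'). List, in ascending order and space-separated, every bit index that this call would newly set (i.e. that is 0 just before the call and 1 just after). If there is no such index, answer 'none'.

Start: bits=00000000000000000
After insert 'cat': sets bits 2 9 -> bits=00100000010000000
After insert 'fox': sets bits 4 5 -> bits=00101100010000000
After insert 'cow': sets bits 5 7 -> bits=00101101010000000
insert 'emu' would touch bits 13 15; currently bit13=0, bit15=0
Bits that are 0 among those (would change 0->1): 13 15

Answer: 13 15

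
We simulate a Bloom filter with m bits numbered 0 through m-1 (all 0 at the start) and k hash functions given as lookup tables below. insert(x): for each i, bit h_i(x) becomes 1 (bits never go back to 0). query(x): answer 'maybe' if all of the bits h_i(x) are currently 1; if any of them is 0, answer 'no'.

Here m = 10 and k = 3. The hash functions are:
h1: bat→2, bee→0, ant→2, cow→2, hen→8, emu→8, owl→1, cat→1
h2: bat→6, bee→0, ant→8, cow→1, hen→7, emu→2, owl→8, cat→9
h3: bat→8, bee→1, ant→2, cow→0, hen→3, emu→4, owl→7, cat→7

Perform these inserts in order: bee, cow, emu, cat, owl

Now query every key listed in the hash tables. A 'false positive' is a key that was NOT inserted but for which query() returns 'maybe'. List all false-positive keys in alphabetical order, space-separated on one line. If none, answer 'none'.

Answer: ant

Derivation:
Start: bits=0000000000
After insert 'bee': sets bits 0 1 -> bits=1100000000
After insert 'cow': sets bits 0 1 2 -> bits=1110000000
After insert 'emu': sets bits 2 4 8 -> bits=1110100010
After insert 'cat': sets bits 1 7 9 -> bits=1110100111
After insert 'owl': sets bits 1 7 8 -> bits=1110100111
Not inserted: ant bat hen — query each against bits=1110100111:
query ant: checks bit2=1, bit8=1 (all 1) -> maybe => FALSE POSITIVE
query bat: checks bit2=1, bit6=0, bit8=1 (has a 0) -> no => not a false positive
query hen: checks bit3=0, bit7=1, bit8=1 (has a 0) -> no => not a false positive
False positives (alphabetical): ant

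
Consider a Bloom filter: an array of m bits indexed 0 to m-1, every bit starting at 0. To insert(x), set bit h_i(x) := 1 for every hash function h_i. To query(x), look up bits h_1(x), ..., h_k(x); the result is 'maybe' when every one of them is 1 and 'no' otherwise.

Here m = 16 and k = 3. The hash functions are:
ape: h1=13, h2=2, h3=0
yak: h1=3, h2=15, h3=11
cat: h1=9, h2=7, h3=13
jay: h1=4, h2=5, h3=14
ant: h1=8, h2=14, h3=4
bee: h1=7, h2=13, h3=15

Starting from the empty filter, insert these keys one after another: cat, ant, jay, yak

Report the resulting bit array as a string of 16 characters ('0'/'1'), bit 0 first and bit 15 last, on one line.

Answer: 0001110111010111

Derivation:
Start: bits=0000000000000000
After insert 'cat': sets bits 7 9 13 -> bits=0000000101000100
After insert 'ant': sets bits 4 8 14 -> bits=0000100111000110
After insert 'jay': sets bits 4 5 14 -> bits=0000110111000110
After insert 'yak': sets bits 3 11 15 -> bits=0001110111010111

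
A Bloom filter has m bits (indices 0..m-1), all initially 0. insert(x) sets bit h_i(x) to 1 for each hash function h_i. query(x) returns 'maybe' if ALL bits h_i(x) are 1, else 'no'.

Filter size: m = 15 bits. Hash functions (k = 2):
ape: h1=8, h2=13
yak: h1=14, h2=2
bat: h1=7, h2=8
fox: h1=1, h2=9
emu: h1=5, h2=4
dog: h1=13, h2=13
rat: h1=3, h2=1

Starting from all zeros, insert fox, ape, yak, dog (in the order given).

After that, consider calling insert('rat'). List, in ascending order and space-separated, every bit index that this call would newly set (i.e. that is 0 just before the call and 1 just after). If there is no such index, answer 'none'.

Answer: 3

Derivation:
Start: bits=000000000000000
After insert 'fox': sets bits 1 9 -> bits=010000000100000
After insert 'ape': sets bits 8 13 -> bits=010000001100010
After insert 'yak': sets bits 2 14 -> bits=011000001100011
After insert 'dog': sets bits 13 -> bits=011000001100011
insert 'rat' would touch bits 1 3; currently bit1=1, bit3=0
Bits that are 0 among those (would change 0->1): 3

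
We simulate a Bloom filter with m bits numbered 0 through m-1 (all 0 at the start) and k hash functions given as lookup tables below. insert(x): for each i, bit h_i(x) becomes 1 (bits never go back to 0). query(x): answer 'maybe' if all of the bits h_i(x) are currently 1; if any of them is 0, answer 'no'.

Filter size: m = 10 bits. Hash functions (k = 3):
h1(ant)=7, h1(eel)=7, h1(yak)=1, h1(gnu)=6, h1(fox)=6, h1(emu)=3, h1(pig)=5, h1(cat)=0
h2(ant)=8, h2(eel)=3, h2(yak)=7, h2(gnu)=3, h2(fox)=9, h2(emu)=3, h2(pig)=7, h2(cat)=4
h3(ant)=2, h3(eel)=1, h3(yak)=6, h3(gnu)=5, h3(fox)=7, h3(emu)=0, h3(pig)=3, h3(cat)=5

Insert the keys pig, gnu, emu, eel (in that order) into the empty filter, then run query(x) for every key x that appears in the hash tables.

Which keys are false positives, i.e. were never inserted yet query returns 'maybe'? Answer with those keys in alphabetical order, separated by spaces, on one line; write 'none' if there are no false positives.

Start: bits=0000000000
After insert 'pig': sets bits 3 5 7 -> bits=0001010100
After insert 'gnu': sets bits 3 5 6 -> bits=0001011100
After insert 'emu': sets bits 0 3 -> bits=1001011100
After insert 'eel': sets bits 1 3 7 -> bits=1101011100
Not inserted: ant cat fox yak — query each against bits=1101011100:
query ant: checks bit2=0, bit7=1, bit8=0 (has a 0) -> no => not a false positive
query cat: checks bit0=1, bit4=0, bit5=1 (has a 0) -> no => not a false positive
query fox: checks bit6=1, bit7=1, bit9=0 (has a 0) -> no => not a false positive
query yak: checks bit1=1, bit6=1, bit7=1 (all 1) -> maybe => FALSE POSITIVE
False positives (alphabetical): yak

Answer: yak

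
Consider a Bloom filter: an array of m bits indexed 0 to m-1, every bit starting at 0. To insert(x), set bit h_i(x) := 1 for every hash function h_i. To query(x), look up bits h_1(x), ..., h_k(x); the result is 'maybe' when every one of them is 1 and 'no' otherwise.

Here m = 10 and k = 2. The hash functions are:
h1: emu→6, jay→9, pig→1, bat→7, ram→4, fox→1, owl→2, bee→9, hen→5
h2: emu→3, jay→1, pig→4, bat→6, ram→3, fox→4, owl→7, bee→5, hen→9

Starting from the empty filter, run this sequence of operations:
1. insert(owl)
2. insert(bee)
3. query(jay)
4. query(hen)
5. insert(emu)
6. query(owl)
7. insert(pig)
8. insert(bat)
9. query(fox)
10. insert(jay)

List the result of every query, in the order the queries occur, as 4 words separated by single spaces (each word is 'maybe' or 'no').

Start: bits=0000000000
Op 1: insert owl -> sets bits 2 7 -> bits=0010000100
Op 2: insert bee -> sets bits 5 9 -> bits=0010010101
Op 3: query jay -> checks bit1=0, bit9=1 (has a 0) -> no
Op 4: query hen -> checks bit5=1, bit9=1 (all 1) -> maybe
Op 5: insert emu -> sets bits 3 6 -> bits=0011011101
Op 6: query owl -> checks bit2=1, bit7=1 (all 1) -> maybe
Op 7: insert pig -> sets bits 1 4 -> bits=0111111101
Op 8: insert bat -> sets bits 6 7 -> bits=0111111101
Op 9: query fox -> checks bit1=1, bit4=1 (all 1) -> maybe
Op 10: insert jay -> sets bits 1 9 -> bits=0111111101
Query results in order: no maybe maybe maybe

Answer: no maybe maybe maybe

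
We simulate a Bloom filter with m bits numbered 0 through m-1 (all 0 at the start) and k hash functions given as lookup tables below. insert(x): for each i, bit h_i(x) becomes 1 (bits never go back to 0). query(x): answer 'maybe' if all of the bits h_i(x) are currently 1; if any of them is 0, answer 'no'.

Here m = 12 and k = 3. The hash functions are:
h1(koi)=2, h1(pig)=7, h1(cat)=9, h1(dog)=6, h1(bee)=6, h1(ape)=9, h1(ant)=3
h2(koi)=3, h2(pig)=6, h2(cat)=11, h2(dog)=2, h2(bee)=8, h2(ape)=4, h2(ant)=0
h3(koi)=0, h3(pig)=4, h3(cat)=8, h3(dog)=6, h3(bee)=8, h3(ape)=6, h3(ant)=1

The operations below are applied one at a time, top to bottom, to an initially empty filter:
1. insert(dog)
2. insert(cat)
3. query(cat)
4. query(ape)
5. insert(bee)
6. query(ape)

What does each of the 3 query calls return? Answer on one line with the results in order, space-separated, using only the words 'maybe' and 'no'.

Start: bits=000000000000
Op 1: insert dog -> sets bits 2 6 -> bits=001000100000
Op 2: insert cat -> sets bits 8 9 11 -> bits=001000101101
Op 3: query cat -> checks bit8=1, bit9=1, bit11=1 (all 1) -> maybe
Op 4: query ape -> checks bit4=0, bit6=1, bit9=1 (has a 0) -> no
Op 5: insert bee -> sets bits 6 8 -> bits=001000101101
Op 6: query ape -> checks bit4=0, bit6=1, bit9=1 (has a 0) -> no
Query results in order: maybe no no

Answer: maybe no no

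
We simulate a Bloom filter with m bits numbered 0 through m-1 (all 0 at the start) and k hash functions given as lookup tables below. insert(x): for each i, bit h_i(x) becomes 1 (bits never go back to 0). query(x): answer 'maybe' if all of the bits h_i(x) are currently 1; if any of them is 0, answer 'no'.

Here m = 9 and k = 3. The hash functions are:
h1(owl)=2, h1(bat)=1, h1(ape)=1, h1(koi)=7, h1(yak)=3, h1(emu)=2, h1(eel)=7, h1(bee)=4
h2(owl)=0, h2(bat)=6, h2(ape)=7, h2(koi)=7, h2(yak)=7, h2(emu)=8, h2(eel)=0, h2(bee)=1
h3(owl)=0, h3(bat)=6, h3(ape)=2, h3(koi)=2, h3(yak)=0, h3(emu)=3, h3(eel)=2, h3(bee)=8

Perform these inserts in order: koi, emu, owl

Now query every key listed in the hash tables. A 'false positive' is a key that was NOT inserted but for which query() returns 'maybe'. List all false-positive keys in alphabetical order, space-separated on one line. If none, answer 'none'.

Start: bits=000000000
After insert 'koi': sets bits 2 7 -> bits=001000010
After insert 'emu': sets bits 2 3 8 -> bits=001100011
After insert 'owl': sets bits 0 2 -> bits=101100011
Not inserted: ape bat bee eel yak — query each against bits=101100011:
query ape: checks bit1=0, bit2=1, bit7=1 (has a 0) -> no => not a false positive
query bat: checks bit1=0, bit6=0 (has a 0) -> no => not a false positive
query bee: checks bit1=0, bit4=0, bit8=1 (has a 0) -> no => not a false positive
query eel: checks bit0=1, bit2=1, bit7=1 (all 1) -> maybe => FALSE POSITIVE
query yak: checks bit0=1, bit3=1, bit7=1 (all 1) -> maybe => FALSE POSITIVE
False positives (alphabetical): eel yak

Answer: eel yak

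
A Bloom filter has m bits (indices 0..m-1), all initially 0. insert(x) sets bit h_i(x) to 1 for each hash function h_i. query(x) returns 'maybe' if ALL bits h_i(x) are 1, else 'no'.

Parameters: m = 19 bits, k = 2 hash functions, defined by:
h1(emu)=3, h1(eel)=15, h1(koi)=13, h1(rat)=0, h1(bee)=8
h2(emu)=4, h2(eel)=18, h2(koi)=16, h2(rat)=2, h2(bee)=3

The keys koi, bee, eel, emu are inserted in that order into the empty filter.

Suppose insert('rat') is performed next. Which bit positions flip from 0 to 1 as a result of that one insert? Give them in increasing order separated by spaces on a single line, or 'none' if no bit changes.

Answer: 0 2

Derivation:
Start: bits=0000000000000000000
After insert 'koi': sets bits 13 16 -> bits=0000000000000100100
After insert 'bee': sets bits 3 8 -> bits=0001000010000100100
After insert 'eel': sets bits 15 18 -> bits=0001000010000101101
After insert 'emu': sets bits 3 4 -> bits=0001100010000101101
insert 'rat' would touch bits 0 2; currently bit0=0, bit2=0
Bits that are 0 among those (would change 0->1): 0 2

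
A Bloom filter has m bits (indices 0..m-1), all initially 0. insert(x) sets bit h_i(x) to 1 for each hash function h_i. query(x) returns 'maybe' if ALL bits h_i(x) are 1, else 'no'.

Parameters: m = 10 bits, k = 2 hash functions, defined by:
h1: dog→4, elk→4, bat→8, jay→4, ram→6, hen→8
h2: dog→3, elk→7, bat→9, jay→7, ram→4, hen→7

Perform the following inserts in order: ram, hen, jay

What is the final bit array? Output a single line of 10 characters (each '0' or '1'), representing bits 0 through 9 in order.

Answer: 0000101110

Derivation:
Start: bits=0000000000
After insert 'ram': sets bits 4 6 -> bits=0000101000
After insert 'hen': sets bits 7 8 -> bits=0000101110
After insert 'jay': sets bits 4 7 -> bits=0000101110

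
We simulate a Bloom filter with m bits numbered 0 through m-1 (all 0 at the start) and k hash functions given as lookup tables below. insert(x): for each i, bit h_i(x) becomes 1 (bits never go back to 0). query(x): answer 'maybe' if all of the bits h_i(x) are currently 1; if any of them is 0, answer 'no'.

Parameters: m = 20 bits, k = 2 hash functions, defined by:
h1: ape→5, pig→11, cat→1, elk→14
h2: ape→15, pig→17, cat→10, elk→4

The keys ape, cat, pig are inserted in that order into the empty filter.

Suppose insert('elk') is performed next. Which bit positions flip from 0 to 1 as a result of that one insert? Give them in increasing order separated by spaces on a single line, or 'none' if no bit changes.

Start: bits=00000000000000000000
After insert 'ape': sets bits 5 15 -> bits=00000100000000010000
After insert 'cat': sets bits 1 10 -> bits=01000100001000010000
After insert 'pig': sets bits 11 17 -> bits=01000100001100010100
insert 'elk' would touch bits 4 14; currently bit4=0, bit14=0
Bits that are 0 among those (would change 0->1): 4 14

Answer: 4 14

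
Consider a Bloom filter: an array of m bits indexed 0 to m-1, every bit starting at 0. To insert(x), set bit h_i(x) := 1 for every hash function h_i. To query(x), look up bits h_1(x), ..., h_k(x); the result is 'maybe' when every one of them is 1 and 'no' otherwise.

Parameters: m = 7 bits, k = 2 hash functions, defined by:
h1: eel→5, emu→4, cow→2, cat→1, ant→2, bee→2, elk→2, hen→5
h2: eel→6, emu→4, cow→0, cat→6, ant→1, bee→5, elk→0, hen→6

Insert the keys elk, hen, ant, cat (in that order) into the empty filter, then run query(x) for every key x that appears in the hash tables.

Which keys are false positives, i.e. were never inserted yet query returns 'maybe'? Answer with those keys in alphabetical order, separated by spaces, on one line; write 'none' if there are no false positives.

Answer: bee cow eel

Derivation:
Start: bits=0000000
After insert 'elk': sets bits 0 2 -> bits=1010000
After insert 'hen': sets bits 5 6 -> bits=1010011
After insert 'ant': sets bits 1 2 -> bits=1110011
After insert 'cat': sets bits 1 6 -> bits=1110011
Not inserted: bee cow eel emu — query each against bits=1110011:
query bee: checks bit2=1, bit5=1 (all 1) -> maybe => FALSE POSITIVE
query cow: checks bit0=1, bit2=1 (all 1) -> maybe => FALSE POSITIVE
query eel: checks bit5=1, bit6=1 (all 1) -> maybe => FALSE POSITIVE
query emu: checks bit4=0 (has a 0) -> no => not a false positive
False positives (alphabetical): bee cow eel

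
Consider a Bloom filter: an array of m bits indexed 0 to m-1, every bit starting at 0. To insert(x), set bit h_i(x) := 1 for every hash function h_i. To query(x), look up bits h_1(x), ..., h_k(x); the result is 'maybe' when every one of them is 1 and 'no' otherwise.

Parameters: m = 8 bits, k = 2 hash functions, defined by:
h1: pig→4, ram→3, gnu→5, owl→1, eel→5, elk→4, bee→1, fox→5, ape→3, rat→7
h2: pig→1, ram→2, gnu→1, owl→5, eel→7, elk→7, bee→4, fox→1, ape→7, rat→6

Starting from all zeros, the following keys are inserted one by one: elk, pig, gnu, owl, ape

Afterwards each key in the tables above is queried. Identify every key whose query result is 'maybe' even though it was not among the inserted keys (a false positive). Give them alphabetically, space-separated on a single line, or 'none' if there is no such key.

Answer: bee eel fox

Derivation:
Start: bits=00000000
After insert 'elk': sets bits 4 7 -> bits=00001001
After insert 'pig': sets bits 1 4 -> bits=01001001
After insert 'gnu': sets bits 1 5 -> bits=01001101
After insert 'owl': sets bits 1 5 -> bits=01001101
After insert 'ape': sets bits 3 7 -> bits=01011101
Not inserted: bee eel fox ram rat — query each against bits=01011101:
query bee: checks bit1=1, bit4=1 (all 1) -> maybe => FALSE POSITIVE
query eel: checks bit5=1, bit7=1 (all 1) -> maybe => FALSE POSITIVE
query fox: checks bit1=1, bit5=1 (all 1) -> maybe => FALSE POSITIVE
query ram: checks bit2=0, bit3=1 (has a 0) -> no => not a false positive
query rat: checks bit6=0, bit7=1 (has a 0) -> no => not a false positive
False positives (alphabetical): bee eel fox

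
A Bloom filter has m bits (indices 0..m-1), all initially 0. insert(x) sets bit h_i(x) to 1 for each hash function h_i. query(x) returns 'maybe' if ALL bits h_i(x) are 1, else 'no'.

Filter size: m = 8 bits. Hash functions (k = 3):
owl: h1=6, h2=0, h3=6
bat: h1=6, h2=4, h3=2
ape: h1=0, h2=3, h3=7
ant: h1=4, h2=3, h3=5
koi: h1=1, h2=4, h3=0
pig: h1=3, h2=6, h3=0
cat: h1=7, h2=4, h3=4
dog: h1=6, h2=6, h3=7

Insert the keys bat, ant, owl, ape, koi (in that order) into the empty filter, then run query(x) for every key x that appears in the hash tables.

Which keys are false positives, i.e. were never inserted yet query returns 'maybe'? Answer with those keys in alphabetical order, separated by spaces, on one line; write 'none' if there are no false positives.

Start: bits=00000000
After insert 'bat': sets bits 2 4 6 -> bits=00101010
After insert 'ant': sets bits 3 4 5 -> bits=00111110
After insert 'owl': sets bits 0 6 -> bits=10111110
After insert 'ape': sets bits 0 3 7 -> bits=10111111
After insert 'koi': sets bits 0 1 4 -> bits=11111111
Not inserted: cat dog pig — query each against bits=11111111:
query cat: checks bit4=1, bit7=1 (all 1) -> maybe => FALSE POSITIVE
query dog: checks bit6=1, bit7=1 (all 1) -> maybe => FALSE POSITIVE
query pig: checks bit0=1, bit3=1, bit6=1 (all 1) -> maybe => FALSE POSITIVE
False positives (alphabetical): cat dog pig

Answer: cat dog pig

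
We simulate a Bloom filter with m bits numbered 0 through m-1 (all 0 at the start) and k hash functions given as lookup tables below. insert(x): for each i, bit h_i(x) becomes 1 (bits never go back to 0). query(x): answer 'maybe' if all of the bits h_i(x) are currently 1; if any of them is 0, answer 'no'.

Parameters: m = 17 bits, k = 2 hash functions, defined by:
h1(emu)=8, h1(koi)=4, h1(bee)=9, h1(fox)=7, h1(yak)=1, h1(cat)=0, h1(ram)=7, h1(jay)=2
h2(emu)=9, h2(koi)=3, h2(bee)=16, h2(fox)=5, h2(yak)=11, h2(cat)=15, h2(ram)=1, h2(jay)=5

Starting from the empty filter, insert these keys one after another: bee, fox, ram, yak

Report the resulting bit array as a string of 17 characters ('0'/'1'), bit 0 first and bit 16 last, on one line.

Answer: 01000101010100001

Derivation:
Start: bits=00000000000000000
After insert 'bee': sets bits 9 16 -> bits=00000000010000001
After insert 'fox': sets bits 5 7 -> bits=00000101010000001
After insert 'ram': sets bits 1 7 -> bits=01000101010000001
After insert 'yak': sets bits 1 11 -> bits=01000101010100001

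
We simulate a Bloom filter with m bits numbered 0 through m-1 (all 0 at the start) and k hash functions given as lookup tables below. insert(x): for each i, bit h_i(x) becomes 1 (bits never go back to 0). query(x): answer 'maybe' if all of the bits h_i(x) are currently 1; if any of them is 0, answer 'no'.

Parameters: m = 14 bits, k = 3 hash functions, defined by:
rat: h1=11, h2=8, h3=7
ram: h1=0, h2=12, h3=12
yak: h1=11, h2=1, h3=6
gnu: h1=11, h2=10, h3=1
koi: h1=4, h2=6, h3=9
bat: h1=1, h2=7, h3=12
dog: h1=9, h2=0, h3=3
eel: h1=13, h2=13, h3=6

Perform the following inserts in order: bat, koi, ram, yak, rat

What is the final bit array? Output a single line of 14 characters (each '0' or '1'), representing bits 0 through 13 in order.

Start: bits=00000000000000
After insert 'bat': sets bits 1 7 12 -> bits=01000001000010
After insert 'koi': sets bits 4 6 9 -> bits=01001011010010
After insert 'ram': sets bits 0 12 -> bits=11001011010010
After insert 'yak': sets bits 1 6 11 -> bits=11001011010110
After insert 'rat': sets bits 7 8 11 -> bits=11001011110110

Answer: 11001011110110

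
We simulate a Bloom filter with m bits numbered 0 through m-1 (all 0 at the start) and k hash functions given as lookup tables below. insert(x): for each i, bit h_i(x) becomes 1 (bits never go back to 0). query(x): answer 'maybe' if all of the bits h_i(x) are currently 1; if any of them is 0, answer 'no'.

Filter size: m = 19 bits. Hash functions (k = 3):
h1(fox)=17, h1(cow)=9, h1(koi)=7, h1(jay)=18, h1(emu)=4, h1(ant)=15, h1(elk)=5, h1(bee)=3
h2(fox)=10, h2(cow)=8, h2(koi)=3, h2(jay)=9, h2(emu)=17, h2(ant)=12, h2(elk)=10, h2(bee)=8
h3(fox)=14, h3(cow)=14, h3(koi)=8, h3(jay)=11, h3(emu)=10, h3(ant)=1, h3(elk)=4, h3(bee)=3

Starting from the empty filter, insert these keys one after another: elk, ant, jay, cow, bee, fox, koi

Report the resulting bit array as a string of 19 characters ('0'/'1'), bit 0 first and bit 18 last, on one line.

Answer: 0101110111111011011

Derivation:
Start: bits=0000000000000000000
After insert 'elk': sets bits 4 5 10 -> bits=0000110000100000000
After insert 'ant': sets bits 1 12 15 -> bits=0100110000101001000
After insert 'jay': sets bits 9 11 18 -> bits=0100110001111001001
After insert 'cow': sets bits 8 9 14 -> bits=0100110011111011001
After insert 'bee': sets bits 3 8 -> bits=0101110011111011001
After insert 'fox': sets bits 10 14 17 -> bits=0101110011111011011
After insert 'koi': sets bits 3 7 8 -> bits=0101110111111011011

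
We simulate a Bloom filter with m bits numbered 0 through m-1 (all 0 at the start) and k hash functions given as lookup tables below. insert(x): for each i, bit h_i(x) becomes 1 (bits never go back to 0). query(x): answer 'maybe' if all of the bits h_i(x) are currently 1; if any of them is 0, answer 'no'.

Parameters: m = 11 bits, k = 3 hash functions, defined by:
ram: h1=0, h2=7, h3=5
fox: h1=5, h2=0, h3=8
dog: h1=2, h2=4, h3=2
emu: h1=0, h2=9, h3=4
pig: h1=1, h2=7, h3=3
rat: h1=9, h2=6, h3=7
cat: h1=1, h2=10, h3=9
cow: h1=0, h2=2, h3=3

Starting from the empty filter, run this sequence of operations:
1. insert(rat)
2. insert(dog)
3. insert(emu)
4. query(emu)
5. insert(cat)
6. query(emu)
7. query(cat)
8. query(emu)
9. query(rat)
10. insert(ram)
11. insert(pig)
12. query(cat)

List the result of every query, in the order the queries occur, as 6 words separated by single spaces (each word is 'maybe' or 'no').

Start: bits=00000000000
Op 1: insert rat -> sets bits 6 7 9 -> bits=00000011010
Op 2: insert dog -> sets bits 2 4 -> bits=00101011010
Op 3: insert emu -> sets bits 0 4 9 -> bits=10101011010
Op 4: query emu -> checks bit0=1, bit4=1, bit9=1 (all 1) -> maybe
Op 5: insert cat -> sets bits 1 9 10 -> bits=11101011011
Op 6: query emu -> checks bit0=1, bit4=1, bit9=1 (all 1) -> maybe
Op 7: query cat -> checks bit1=1, bit9=1, bit10=1 (all 1) -> maybe
Op 8: query emu -> checks bit0=1, bit4=1, bit9=1 (all 1) -> maybe
Op 9: query rat -> checks bit6=1, bit7=1, bit9=1 (all 1) -> maybe
Op 10: insert ram -> sets bits 0 5 7 -> bits=11101111011
Op 11: insert pig -> sets bits 1 3 7 -> bits=11111111011
Op 12: query cat -> checks bit1=1, bit9=1, bit10=1 (all 1) -> maybe
Query results in order: maybe maybe maybe maybe maybe maybe

Answer: maybe maybe maybe maybe maybe maybe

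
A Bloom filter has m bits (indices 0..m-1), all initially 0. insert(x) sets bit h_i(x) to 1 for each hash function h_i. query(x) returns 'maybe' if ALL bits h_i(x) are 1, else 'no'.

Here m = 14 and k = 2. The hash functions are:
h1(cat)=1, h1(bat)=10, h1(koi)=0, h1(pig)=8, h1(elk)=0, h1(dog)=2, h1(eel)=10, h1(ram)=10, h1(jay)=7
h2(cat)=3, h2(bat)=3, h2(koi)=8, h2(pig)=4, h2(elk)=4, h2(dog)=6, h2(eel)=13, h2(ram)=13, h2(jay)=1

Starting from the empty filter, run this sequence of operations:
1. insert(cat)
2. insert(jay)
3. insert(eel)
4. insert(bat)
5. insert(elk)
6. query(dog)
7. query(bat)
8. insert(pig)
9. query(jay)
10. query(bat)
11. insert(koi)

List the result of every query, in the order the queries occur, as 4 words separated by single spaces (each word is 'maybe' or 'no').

Answer: no maybe maybe maybe

Derivation:
Start: bits=00000000000000
Op 1: insert cat -> sets bits 1 3 -> bits=01010000000000
Op 2: insert jay -> sets bits 1 7 -> bits=01010001000000
Op 3: insert eel -> sets bits 10 13 -> bits=01010001001001
Op 4: insert bat -> sets bits 3 10 -> bits=01010001001001
Op 5: insert elk -> sets bits 0 4 -> bits=11011001001001
Op 6: query dog -> checks bit2=0, bit6=0 (has a 0) -> no
Op 7: query bat -> checks bit3=1, bit10=1 (all 1) -> maybe
Op 8: insert pig -> sets bits 4 8 -> bits=11011001101001
Op 9: query jay -> checks bit1=1, bit7=1 (all 1) -> maybe
Op 10: query bat -> checks bit3=1, bit10=1 (all 1) -> maybe
Op 11: insert koi -> sets bits 0 8 -> bits=11011001101001
Query results in order: no maybe maybe maybe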